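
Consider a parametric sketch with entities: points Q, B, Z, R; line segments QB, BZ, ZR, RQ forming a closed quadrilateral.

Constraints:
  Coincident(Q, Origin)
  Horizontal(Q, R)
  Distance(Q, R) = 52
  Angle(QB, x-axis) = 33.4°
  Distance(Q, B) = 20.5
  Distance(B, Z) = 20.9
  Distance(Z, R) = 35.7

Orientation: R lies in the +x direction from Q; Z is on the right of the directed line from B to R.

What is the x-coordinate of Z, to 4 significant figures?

17.62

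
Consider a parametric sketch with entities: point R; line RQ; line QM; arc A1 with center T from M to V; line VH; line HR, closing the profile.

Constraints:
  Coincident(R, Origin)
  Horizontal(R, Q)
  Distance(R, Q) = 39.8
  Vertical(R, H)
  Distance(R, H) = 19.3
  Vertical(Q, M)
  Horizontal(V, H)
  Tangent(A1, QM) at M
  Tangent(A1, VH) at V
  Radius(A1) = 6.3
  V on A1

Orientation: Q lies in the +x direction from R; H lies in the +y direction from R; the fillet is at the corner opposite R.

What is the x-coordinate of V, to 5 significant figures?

33.500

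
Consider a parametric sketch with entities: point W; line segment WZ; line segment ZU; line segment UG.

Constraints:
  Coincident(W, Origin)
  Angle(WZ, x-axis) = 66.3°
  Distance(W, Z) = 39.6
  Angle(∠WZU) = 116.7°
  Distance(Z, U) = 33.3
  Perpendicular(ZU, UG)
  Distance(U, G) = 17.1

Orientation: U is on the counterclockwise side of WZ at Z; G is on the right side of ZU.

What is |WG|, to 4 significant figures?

73.24

W is at the origin; WZ runs at 66.3° with length 39.6, so Z = 39.6·(cos 66.3°, sin 66.3°) = (15.92, 36.26). ∠WZU = 116.7°, so ZU runs at 66.3° + (180° − 116.7°) = 129.6° from the x-axis; with |ZU| = 33.3, U = Z + 33.3·(cos 129.6°, sin 129.6°) = (-5.309, 61.92). ZU is perpendicular to UG; with |UG| = 17.1 on the right of ZU, G = U + 17.1·(0.7705, 0.6374) = (7.867, 72.82). Then |WG| = |G − W| = 73.24.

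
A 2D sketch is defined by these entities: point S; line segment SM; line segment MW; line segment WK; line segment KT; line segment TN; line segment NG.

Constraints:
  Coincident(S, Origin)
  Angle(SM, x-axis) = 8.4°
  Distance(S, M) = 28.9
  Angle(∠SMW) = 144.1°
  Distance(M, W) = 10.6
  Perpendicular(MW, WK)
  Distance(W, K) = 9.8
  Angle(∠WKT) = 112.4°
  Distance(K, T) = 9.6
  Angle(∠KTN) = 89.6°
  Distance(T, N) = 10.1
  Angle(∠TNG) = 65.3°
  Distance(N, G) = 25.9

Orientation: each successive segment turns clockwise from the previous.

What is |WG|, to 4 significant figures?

14.24

∠KTN = 89.6° gives TN at 84.50° from the x-axis; with |TN| = 10.1, N = (24.87, 1.541). ∠TNG = 65.3° gives NG at -30.20° from the x-axis; with |NG| = 25.9, G = (47.26, -11.49). Then |WG| = |G − W| = 14.24.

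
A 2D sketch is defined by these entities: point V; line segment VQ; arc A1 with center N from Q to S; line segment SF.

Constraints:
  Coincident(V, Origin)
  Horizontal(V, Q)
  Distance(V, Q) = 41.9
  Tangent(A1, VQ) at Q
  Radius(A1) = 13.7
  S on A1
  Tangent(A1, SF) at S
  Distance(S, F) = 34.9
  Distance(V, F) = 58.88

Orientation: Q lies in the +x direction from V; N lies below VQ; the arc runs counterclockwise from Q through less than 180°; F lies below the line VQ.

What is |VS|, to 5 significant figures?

31.986

Checks: |NS| = 13.70 ✓; ∠(NS, SF) = 90.00° ✓; |SF| = 34.90 ✓; |VF| = 58.88 ✓.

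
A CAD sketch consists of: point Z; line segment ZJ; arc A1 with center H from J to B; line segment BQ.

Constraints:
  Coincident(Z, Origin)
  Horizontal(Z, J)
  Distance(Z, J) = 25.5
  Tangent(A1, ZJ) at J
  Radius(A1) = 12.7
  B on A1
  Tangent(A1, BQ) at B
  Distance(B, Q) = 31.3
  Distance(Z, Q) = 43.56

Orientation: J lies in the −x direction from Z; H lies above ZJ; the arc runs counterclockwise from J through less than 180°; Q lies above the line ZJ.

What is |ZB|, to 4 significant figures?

17.17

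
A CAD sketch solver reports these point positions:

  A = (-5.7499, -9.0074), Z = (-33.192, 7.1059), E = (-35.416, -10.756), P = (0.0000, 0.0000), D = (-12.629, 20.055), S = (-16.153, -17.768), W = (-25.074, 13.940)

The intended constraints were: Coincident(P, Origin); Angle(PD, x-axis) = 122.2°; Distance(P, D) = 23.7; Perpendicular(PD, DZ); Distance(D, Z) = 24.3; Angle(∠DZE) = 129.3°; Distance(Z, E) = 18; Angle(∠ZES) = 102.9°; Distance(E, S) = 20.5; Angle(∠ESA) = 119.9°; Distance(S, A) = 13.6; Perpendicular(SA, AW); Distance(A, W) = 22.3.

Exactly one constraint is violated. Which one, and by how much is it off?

Distance(A, W) = 22.3 — off by 7.70.

P = (0.00, 0.00) ✓; PD at 122.2° ✓; |PD| = 23.70 ✓; ∠(PD, DZ) = 90.00° ✓; |DZ| = 24.30 ✓; ∠DZE = 129.3° ✓; |ZE| = 18.00 ✓; ∠ZES = 102.9° ✓; |ES| = 20.50 ✓; ∠ESA = 119.9° ✓; |SA| = 13.60 ✓; ∠(SA, AW) = 90.00° ✓; |AW| = 30.00 ✗.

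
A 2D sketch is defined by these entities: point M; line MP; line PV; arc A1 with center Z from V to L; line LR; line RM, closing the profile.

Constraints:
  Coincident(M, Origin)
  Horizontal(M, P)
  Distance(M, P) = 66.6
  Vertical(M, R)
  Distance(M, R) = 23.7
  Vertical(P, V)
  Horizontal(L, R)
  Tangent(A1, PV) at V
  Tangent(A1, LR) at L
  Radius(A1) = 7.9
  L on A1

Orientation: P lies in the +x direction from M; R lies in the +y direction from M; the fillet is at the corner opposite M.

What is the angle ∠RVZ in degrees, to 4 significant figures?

6.765°

M is at the origin; MP is horizontal with |MP| = 66.6 and P on the +x side, so P = (66.60, 0.000). M and R share the same x with |MR| = 23.7 and R on the +y side, so R = (0.000, 23.70). The virtual corner opposite M is at (66.60, 23.70). The tangent condition forces ZV to be normal to PV and tangency of A1 to LR means the radius ZL is perpendicular to LR, with radius 7.9, so the center Z sits 7.9 in from both sides at Z = (58.70, 15.80). That places the tangent points at V = (66.60, 15.80) on PV and L = (58.70, 23.70) on LR. Then cos ∠RVZ = VR·VZ / (|VR||VZ|), giving 6.765°.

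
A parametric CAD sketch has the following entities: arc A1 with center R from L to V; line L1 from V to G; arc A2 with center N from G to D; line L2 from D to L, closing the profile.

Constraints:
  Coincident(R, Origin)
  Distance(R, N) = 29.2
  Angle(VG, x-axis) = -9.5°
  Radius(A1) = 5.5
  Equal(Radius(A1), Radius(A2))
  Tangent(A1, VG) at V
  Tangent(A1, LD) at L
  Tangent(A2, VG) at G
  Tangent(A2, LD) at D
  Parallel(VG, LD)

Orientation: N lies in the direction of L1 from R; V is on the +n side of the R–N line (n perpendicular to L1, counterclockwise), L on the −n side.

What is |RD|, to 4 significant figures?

29.71

Tangency of A1 to both parallel lines with radius 5.5 puts V and L at R ± 5.5·n: V = (0.9078, 5.425), L = (-0.9078, -5.425). Equal radii place G and D the same way about N: G = N + 5.5·n = (29.71, 0.6052), D = N − 5.5·n = (27.89, -10.24). Then |RD| = |D − R| = 29.71.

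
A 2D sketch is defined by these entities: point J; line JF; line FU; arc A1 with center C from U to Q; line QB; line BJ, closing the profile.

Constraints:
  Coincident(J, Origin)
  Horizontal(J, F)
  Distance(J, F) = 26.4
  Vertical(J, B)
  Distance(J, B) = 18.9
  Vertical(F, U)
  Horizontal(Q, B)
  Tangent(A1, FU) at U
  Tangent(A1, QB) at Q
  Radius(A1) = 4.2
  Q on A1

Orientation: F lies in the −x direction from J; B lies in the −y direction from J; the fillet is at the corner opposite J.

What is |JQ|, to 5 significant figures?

29.156

J is at the origin; JF is horizontal with |JF| = 26.4 and F on the −x side, so F = (-26.400, 0.0000). J and B share the same x with |JB| = 18.9 and B on the −y side, so B = (0.0000, -18.900). The virtual corner opposite J is at (-26.400, -18.900). A1 meets FU tangentially, so CU is at right angles to FU and A1 meets QB tangentially, so CQ is at right angles to QB, with radius 4.2, so the center C sits 4.2 in from both sides at C = (-22.200, -14.700). That places the tangent points at U = (-26.400, -14.700) on FU and Q = (-22.200, -18.900) on QB. Then |JQ| = |Q − J| = 29.156.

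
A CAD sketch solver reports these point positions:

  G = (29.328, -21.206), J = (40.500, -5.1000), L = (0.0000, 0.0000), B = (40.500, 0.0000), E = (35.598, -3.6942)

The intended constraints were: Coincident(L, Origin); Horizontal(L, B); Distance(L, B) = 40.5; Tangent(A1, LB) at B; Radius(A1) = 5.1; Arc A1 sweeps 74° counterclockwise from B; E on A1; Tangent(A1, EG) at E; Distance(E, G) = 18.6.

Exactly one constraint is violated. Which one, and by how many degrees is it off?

Tangent(A1, EG) at E — off by 3.70°.

L = (0.00, 0.00) ✓; L.y = 0.00, B.y = 0.00 ✓; |LB| = 40.50 ✓; ∠(JB, BL) = 90.00° ✓; |JB| = 5.100 ✓; bearing(J→E) − bearing(J→B) = 74.00° ✓; |JE| = 5.100 ✓; ∠(JE, EG) = 93.70° ✗; |EG| = 18.60 ✓.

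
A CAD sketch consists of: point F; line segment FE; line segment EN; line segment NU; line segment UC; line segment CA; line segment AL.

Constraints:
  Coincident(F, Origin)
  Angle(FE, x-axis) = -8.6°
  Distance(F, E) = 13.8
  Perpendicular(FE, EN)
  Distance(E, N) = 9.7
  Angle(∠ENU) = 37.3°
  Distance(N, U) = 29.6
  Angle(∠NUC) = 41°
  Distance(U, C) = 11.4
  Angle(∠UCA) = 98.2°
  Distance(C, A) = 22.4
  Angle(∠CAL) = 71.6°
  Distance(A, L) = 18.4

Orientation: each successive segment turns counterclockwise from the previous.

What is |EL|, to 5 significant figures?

25.523

F is at the origin; FE runs at -8.6° with length 13.8, so E = (13.645, -2.0636). FE is perpendicular to EN, so EN runs at 81.400°; with |EN| = 9.7, N = (15.095, 7.5273). ∠ENU = 37.3° gives NU at -135.90° from the x-axis; with |NU| = 29.6, U = (-6.1612, -13.072). ∠NUC = 41.0° gives UC at 3.1000° from the x-axis; with |UC| = 11.4, C = (5.2221, -12.455). ∠UCA = 98.2° gives CA at 84.900° from the x-axis; with |CA| = 22.4, A = (7.2133, 9.8561). ∠CAL = 71.6° gives AL at -166.70° from the x-axis; with |AL| = 18.4, L = (-10.693, 5.6232). Then |EL| = |L − E| = 25.523.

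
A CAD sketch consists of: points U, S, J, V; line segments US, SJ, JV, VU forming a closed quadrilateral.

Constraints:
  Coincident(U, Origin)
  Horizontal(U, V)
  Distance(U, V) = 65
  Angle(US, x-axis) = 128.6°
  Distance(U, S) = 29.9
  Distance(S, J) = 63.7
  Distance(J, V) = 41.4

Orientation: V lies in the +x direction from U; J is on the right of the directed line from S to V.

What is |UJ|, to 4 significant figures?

34.50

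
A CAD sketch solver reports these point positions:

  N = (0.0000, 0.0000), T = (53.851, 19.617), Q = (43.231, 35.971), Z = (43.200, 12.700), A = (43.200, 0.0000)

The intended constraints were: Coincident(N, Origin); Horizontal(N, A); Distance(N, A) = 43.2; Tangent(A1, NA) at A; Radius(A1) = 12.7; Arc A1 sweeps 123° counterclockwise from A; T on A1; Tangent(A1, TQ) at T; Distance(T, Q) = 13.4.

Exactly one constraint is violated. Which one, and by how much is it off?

Distance(T, Q) = 13.4 — off by 6.10.

N = (0.00, 0.00) ✓; N.y = 0.00, A.y = 0.00 ✓; |NA| = 43.20 ✓; ∠(ZA, AN) = 90.00° ✓; |ZA| = 12.70 ✓; bearing(Z→T) − bearing(Z→A) = 123.0° ✓; |ZT| = 12.70 ✓; ∠(ZT, TQ) = 90.00° ✓; |TQ| = 19.50 ✗.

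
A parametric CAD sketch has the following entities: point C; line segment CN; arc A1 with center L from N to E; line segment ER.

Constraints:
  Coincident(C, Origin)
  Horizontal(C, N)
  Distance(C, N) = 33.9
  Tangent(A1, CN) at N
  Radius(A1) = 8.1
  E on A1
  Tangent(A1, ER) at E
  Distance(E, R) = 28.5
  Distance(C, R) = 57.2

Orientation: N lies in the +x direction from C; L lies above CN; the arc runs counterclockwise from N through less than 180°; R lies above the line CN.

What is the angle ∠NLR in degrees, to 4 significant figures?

158.6°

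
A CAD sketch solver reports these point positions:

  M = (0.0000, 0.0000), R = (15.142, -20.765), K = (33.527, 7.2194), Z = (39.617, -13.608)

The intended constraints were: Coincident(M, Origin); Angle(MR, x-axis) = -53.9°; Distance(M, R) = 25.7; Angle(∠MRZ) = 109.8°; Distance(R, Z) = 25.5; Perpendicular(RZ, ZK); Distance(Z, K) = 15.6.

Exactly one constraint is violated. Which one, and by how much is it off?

Distance(Z, K) = 15.6 — off by 6.10.

M = (0.00, 0.00) ✓; MR at -53.90° ✓; |MR| = 25.70 ✓; ∠MRZ = 109.8° ✓; |RZ| = 25.50 ✓; ∠(RZ, ZK) = 90.00° ✓; |ZK| = 21.70 ✗.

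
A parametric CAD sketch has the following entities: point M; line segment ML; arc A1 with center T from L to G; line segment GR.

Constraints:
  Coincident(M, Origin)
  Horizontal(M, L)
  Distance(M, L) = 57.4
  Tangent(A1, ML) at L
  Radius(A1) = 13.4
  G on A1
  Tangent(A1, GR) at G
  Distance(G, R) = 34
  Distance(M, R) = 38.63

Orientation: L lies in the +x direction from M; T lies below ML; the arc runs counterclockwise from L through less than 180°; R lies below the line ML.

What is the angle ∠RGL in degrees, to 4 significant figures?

156.0°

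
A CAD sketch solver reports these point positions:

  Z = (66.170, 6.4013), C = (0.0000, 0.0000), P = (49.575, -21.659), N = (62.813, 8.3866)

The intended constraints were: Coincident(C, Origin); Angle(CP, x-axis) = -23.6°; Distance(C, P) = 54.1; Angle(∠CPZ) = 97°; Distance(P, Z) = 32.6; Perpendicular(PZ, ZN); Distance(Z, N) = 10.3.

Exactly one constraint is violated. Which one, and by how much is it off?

Distance(Z, N) = 10.3 — off by 6.40.

C = (0.00, 0.00) ✓; CP at -23.60° ✓; |CP| = 54.10 ✓; ∠CPZ = 97.00° ✓; |PZ| = 32.60 ✓; ∠(PZ, ZN) = 90.00° ✓; |ZN| = 3.900 ✗.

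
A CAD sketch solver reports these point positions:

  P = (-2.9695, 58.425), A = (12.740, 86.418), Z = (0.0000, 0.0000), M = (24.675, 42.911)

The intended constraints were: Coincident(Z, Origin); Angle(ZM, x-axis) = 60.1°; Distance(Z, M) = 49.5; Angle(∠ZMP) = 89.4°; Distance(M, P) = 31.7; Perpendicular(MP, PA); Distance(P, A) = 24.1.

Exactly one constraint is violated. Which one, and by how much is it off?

Distance(P, A) = 24.1 — off by 8.00.

Z = (0.00, 0.00) ✓; ZM at 60.10° ✓; |ZM| = 49.50 ✓; ∠ZMP = 89.40° ✓; |MP| = 31.70 ✓; ∠(MP, PA) = 90.00° ✓; |PA| = 32.10 ✗.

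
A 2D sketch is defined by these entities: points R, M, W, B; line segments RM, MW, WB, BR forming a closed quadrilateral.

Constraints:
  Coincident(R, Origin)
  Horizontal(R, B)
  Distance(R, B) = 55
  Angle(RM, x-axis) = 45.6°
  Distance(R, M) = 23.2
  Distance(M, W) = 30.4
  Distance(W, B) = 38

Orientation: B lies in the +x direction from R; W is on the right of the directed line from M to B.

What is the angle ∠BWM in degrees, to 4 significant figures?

75.19°

Checks: |MW| = 30.40 ✓; |WB| = 38.00 ✓.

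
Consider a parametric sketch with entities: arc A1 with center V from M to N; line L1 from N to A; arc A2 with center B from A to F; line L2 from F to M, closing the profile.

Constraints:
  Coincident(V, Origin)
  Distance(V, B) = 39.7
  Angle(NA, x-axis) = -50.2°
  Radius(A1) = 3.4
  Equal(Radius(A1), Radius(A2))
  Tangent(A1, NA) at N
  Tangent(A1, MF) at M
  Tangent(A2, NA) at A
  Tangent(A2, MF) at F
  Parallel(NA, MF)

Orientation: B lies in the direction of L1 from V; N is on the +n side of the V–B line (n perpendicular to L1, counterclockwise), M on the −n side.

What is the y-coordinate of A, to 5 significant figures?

-28.324

The slot axis is L1's direction at -50.2°, so u = (cos -50.2°, sin -50.2°) = (0.64011, -0.76828) and n = (−sin -50.2°, cos -50.2°) = (0.76828, 0.64011). V is at the origin and B lies 39.7 along u from V, so B = 39.7·u = (25.412, -30.501). Tangency of A1 to both parallel lines with radius 3.4 puts N and M at V ± 3.4·n: N = (2.6122, 2.1764), M = (-2.6122, -2.1764). Equal radii place A and F the same way about B: A = B + 3.4·n = (28.025, -28.324), F = B − 3.4·n = (22.800, -32.677). So A.y = -28.324.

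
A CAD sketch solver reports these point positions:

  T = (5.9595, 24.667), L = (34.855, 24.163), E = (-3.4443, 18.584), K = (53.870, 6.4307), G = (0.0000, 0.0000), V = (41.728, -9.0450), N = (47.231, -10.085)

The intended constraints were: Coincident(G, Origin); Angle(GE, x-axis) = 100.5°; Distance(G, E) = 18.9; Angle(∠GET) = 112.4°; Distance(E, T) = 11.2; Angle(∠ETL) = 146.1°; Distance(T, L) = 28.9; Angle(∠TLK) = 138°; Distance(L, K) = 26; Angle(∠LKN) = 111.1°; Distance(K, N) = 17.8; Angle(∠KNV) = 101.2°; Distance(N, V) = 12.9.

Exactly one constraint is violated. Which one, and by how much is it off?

Distance(N, V) = 12.9 — off by 7.30.

G = (0.00, 0.00) ✓; GE at 100.5° ✓; |GE| = 18.90 ✓; ∠GET = 112.4° ✓; |ET| = 11.20 ✓; ∠ETL = 146.1° ✓; |TL| = 28.90 ✓; ∠TLK = 138.0° ✓; |LK| = 26.00 ✓; ∠LKN = 111.1° ✓; |KN| = 17.80 ✓; ∠KNV = 101.2° ✓; |NV| = 5.600 ✗.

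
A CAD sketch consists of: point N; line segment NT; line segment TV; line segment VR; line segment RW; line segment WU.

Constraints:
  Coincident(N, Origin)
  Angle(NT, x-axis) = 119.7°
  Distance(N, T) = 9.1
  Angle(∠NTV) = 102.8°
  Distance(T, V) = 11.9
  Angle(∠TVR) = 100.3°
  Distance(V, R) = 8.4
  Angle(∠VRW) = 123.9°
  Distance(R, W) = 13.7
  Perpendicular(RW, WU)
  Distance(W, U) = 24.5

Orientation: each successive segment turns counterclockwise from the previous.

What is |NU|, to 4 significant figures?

14.36

∠VRW = 123.9° gives RW at -27.30° from the x-axis; with |RW| = 13.7, W = (-2.755, -10.18). RW ⟂ WU, so WU runs at 62.70°; with |WU| = 24.5, U = (8.482, 11.59). Then |NU| = |U − N| = 14.36.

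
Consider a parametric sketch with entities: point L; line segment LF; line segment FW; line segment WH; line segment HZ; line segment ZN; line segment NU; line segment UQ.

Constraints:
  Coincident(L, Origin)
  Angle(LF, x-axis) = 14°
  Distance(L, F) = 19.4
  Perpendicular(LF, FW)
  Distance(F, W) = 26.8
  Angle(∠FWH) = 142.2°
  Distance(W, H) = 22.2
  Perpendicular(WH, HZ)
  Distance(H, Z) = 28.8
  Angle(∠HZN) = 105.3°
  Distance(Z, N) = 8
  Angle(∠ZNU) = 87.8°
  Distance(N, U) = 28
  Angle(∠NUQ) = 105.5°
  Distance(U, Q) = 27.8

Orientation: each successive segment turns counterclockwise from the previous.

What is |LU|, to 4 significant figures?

33.08

∠HZN = 105.3° gives ZN at -53.50° from the x-axis; with |ZN| = 8.0, N = (-18.16, 15.36). ∠ZNU = 87.8° gives NU at 38.70° from the x-axis; with |NU| = 28.0, U = (3.695, 32.87). Then |LU| = |U − L| = 33.08.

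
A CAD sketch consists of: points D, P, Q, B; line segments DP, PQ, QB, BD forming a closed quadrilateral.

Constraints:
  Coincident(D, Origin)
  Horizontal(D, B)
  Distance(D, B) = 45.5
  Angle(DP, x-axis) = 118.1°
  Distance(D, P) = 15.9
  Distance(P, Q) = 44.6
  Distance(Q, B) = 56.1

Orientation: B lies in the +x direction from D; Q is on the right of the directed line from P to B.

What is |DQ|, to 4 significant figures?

30.26

Checks: |PQ| = 44.60 ✓; |QB| = 56.10 ✓.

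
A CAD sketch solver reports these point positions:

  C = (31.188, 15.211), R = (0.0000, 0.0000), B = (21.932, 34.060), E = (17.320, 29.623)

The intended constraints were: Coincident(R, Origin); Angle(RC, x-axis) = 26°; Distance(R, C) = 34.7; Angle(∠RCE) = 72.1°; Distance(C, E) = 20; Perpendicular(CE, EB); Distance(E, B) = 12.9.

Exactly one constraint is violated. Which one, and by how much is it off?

Distance(E, B) = 12.9 — off by 6.50.

R = (0.00, 0.00) ✓; RC at 26.00° ✓; |RC| = 34.70 ✓; ∠RCE = 72.10° ✓; |CE| = 20.00 ✓; ∠(CE, EB) = 90.01° ✓; |EB| = 6.400 ✗.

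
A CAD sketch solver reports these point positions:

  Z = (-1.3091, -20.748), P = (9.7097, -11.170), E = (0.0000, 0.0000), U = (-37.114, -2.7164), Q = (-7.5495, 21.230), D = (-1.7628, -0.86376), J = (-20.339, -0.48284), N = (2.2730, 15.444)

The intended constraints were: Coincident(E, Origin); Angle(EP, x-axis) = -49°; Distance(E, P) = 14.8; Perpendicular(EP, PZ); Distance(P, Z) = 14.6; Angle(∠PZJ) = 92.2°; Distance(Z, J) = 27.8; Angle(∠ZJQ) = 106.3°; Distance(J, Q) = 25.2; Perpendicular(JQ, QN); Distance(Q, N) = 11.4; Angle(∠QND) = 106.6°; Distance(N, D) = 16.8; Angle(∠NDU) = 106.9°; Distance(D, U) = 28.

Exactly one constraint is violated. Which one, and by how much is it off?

Distance(D, U) = 28 — off by 7.40.

E = (0.00, 0.00) ✓; EP at -49.00° ✓; |EP| = 14.80 ✓; ∠(EP, PZ) = 90.00° ✓; |PZ| = 14.60 ✓; ∠PZJ = 92.20° ✓; |ZJ| = 27.80 ✓; ∠ZJQ = 106.3° ✓; |JQ| = 25.20 ✓; ∠(JQ, QN) = 90.00° ✓; |QN| = 11.40 ✓; ∠QND = 106.6° ✓; |ND| = 16.80 ✓; ∠NDU = 106.9° ✓; |DU| = 35.40 ✗.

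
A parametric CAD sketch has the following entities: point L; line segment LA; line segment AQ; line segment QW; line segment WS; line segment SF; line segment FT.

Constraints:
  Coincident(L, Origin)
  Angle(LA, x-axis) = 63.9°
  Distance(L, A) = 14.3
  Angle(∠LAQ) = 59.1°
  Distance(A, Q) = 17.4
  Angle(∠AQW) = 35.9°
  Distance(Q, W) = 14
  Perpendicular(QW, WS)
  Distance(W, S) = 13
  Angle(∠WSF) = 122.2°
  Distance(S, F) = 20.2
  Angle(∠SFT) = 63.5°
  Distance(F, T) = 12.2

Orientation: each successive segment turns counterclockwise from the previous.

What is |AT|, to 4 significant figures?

18.45

L is at the origin; LA runs at 63.9° with length 14.3, so A = (6.291, 12.84). ∠LAQ = 59.1° gives AQ at -175.2° from the x-axis; with |AQ| = 17.4, Q = (-11.05, 11.39). ∠AQW = 35.9° gives QW at -31.10° from the x-axis; with |QW| = 14.0, W = (0.9399, 4.154). The perpendicularity gives WS at right angles to QW, so WS runs at 58.90°; with |WS| = 13.0, S = (7.655, 15.29). ∠WSF = 122.2° gives SF at 116.7° from the x-axis; with |SF| = 20.2, F = (-1.421, 33.33). ∠SFT = 63.5° gives FT at -126.8° from the x-axis; with |FT| = 12.2, T = (-8.730, 23.56). Then |AT| = |T − A| = 18.45.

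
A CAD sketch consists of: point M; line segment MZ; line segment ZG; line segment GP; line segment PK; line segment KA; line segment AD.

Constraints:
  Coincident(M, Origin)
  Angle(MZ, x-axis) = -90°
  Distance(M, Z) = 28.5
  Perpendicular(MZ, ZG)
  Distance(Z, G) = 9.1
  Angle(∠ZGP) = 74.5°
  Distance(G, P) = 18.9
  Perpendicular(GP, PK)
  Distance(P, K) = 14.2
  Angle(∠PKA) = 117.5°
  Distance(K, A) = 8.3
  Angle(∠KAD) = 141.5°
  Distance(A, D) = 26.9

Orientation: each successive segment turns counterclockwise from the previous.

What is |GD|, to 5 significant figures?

19.684

∠PKA = 117.5° gives KA at -102.00° from the x-axis; with |KA| = 8.3, A = (-11.360, -22.201). ∠KAD = 141.5° gives AD at -63.500° from the x-axis; with |AD| = 26.9, D = (0.64270, -46.275). Then |GD| = |D − G| = 19.684.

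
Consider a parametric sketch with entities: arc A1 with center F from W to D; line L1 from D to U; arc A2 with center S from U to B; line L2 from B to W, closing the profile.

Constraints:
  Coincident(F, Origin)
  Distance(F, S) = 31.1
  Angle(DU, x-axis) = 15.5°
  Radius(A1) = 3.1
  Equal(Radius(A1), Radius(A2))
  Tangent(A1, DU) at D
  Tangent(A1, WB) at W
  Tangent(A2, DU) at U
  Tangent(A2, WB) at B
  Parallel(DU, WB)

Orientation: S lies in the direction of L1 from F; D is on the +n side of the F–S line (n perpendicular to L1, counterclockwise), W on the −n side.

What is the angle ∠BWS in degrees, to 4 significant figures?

5.692°

The slot axis is L1's direction at 15.5°, so u = (cos 15.5°, sin 15.5°) = (0.9636, 0.2672) and n = (−sin 15.5°, cos 15.5°) = (-0.2672, 0.9636). F is at the origin and S lies 31.1 along u from F, so S = 31.1·u = (29.97, 8.311). Tangency of A1 to both parallel lines with radius 3.1 puts D and W at F ± 3.1·n: D = (-0.8284, 2.987), W = (0.8284, -2.987). Equal radii place U and B the same way about S: U = S + 3.1·n = (29.14, 11.30), B = S − 3.1·n = (30.80, 5.324). Then cos ∠BWS = WB·WS / (|WB||WS|), giving 5.692°.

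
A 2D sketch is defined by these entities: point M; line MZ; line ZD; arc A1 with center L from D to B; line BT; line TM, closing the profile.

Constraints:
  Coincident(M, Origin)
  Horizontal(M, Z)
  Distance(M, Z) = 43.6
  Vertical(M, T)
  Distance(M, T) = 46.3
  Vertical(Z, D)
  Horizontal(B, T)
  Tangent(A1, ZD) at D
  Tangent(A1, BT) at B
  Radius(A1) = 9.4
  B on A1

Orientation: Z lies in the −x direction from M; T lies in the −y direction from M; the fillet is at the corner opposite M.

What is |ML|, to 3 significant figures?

50.3

M is at the origin; M and Z share the same y with |MZ| = 43.6 and Z on the −x side, so Z = (-43.6, 0.00). MT is vertical with |MT| = 46.3 and T on the −y side, so T = (0.00, -46.3). The virtual corner opposite M is at (-43.6, -46.3). The tangent condition forces LD to be normal to ZD and the tangent condition forces LB to be normal to BT, with radius 9.4, so the center L sits 9.4 in from both sides at L = (-34.2, -36.9). Then |ML| = |L − M| = 50.3.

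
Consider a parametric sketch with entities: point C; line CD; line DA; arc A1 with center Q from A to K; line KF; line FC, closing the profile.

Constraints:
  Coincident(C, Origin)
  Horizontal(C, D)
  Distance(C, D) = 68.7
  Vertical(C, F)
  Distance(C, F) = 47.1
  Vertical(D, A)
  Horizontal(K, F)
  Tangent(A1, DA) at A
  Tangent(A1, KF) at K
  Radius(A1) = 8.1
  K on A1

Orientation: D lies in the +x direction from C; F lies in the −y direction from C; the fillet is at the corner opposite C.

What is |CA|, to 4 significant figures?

79.00

C is at the origin; CD is horizontal with |CD| = 68.7 and D on the +x side, so D = (68.70, 0.000). CF is vertical with |CF| = 47.1 and F on the −y side, so F = (0.000, -47.10). The virtual corner opposite C is at (68.70, -47.10). A1 meets DA tangentially, so QA is at right angles to DA and A1 meets KF tangentially, so QK is at right angles to KF, with radius 8.1, so the center Q sits 8.1 in from both sides at Q = (60.60, -39.00). That places the tangent points at A = (68.70, -39.00) on DA and K = (60.60, -47.10) on KF. Then |CA| = |A − C| = 79.00.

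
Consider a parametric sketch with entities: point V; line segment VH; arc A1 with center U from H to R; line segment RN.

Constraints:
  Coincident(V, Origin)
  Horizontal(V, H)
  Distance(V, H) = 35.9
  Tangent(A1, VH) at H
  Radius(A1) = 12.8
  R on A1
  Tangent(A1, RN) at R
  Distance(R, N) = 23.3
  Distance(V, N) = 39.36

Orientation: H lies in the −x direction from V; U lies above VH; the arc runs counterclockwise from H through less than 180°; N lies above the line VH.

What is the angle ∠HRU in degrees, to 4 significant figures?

49.18°

Checks: |UH| = 12.80 ✓; |UR| = 12.80 ✓; ∠(UR, RN) = 90.00° ✓; |RN| = 23.30 ✓; |VN| = 39.36 ✓.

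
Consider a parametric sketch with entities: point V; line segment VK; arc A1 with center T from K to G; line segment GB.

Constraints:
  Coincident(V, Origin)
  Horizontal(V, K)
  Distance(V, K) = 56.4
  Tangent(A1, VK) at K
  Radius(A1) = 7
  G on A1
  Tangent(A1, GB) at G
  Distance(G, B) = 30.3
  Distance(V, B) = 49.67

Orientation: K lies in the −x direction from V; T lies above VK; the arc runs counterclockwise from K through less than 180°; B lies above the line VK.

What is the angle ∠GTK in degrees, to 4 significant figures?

66.63°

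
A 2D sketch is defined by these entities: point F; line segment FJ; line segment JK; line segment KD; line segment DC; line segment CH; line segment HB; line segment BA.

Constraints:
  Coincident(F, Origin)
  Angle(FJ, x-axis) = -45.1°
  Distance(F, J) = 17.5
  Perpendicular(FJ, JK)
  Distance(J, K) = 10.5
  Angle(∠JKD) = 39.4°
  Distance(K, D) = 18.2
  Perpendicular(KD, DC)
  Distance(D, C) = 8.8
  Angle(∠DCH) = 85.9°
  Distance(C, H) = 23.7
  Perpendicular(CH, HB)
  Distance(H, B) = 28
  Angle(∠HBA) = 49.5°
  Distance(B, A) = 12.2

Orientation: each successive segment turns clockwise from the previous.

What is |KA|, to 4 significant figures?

13.33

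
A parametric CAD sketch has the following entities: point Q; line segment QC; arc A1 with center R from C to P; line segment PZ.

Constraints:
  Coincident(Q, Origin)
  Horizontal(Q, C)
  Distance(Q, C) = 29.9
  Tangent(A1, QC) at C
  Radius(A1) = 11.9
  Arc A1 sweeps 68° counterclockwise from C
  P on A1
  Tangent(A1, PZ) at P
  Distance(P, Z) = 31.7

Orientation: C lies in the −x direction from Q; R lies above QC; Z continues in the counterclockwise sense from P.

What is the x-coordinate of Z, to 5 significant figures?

-6.9915

Q is at the origin; QC is horizontal with |QC| = 29.9 and C on the −x side, so C = (-29.900, 0.0000). Tangency of A1 to QC means the radius RC is perpendicular to QC, so R = C + (0, 11.9) = (-29.900, 11.900). On A1, C sits at bearing -90° from R; a 68° counterclockwise sweep puts P at bearing -22°, so P = R + 11.9·(cos -22°, sin -22°) = (-18.867, 7.4422). Since A1 is tangent to PZ there, RP ⟂ PZ, so PZ runs along (−sin -22°, cos -22°); with |PZ| = 31.7, Z = (-6.9915, 36.834). So Z.x = -6.9915.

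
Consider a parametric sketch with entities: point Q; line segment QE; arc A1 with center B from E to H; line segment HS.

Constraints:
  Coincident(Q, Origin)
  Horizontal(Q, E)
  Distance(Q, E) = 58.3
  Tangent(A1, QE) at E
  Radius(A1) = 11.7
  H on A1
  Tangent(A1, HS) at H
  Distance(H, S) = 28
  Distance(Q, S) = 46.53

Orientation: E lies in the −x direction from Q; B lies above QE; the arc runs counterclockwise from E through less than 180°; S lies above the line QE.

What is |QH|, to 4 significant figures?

48.38

Checks: Q.y = 0.00, E.y = 0.00 ✓; |BH| = 11.70 ✓; ∠(BH, HS) = 90.00° ✓; |HS| = 28.00 ✓; |QS| = 46.53 ✓.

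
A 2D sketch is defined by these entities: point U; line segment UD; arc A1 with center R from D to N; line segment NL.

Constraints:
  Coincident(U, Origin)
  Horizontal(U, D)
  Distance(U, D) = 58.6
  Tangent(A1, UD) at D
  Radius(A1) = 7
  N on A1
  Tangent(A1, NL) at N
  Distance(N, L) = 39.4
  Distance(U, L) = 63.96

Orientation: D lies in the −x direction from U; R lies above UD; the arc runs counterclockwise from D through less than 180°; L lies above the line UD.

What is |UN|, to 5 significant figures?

52.022

Checks: |RN| = 7.000 ✓; ∠(RN, NL) = 90.00° ✓; |NL| = 39.40 ✓; |UL| = 63.96 ✓.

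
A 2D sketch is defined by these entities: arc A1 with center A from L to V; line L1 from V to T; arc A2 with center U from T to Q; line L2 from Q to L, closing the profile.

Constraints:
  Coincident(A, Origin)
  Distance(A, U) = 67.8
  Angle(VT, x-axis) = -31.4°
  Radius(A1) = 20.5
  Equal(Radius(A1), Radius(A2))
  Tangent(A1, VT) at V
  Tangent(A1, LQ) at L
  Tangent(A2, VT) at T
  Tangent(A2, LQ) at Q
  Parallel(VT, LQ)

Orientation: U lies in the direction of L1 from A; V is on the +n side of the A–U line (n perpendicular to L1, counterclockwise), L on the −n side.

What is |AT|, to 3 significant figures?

70.8

The slot axis is L1's direction at -31.4°, so u = (cos -31.4°, sin -31.4°) = (0.854, -0.521) and n = (−sin -31.4°, cos -31.4°) = (0.521, 0.854). A is at the origin and U lies 67.8 along u from A, so U = 67.8·u = (57.9, -35.3). Tangency of A1 to both parallel lines with radius 20.5 puts V and L at A ± 20.5·n: V = (10.7, 17.5), L = (-10.7, -17.5). Equal radii place T and Q the same way about U: T = U + 20.5·n = (68.6, -17.8), Q = U − 20.5·n = (47.2, -52.8). Then |AT| = |T − A| = 70.8.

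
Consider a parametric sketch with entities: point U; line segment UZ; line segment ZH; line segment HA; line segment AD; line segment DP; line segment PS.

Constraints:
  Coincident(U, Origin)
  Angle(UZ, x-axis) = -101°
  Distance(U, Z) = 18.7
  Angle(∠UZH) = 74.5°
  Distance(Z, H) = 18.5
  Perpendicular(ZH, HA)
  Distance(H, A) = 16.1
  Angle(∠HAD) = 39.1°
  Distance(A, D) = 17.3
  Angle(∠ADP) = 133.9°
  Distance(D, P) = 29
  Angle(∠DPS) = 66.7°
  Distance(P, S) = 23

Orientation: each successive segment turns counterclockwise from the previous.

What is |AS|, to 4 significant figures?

33.05

∠ADP = 133.9° gives DP at -78.50° from the x-axis; with |DP| = 29.0, P = (9.570, -43.51). ∠DPS = 66.7° gives PS at 34.80° from the x-axis; with |PS| = 23.0, S = (28.46, -30.39). Then |AS| = |S − A| = 33.05.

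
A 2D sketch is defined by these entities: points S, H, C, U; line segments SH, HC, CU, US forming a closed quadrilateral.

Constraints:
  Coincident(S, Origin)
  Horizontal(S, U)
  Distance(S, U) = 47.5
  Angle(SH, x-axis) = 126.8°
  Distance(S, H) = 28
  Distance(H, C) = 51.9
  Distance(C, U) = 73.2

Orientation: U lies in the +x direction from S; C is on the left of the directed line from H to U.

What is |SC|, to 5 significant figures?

66.072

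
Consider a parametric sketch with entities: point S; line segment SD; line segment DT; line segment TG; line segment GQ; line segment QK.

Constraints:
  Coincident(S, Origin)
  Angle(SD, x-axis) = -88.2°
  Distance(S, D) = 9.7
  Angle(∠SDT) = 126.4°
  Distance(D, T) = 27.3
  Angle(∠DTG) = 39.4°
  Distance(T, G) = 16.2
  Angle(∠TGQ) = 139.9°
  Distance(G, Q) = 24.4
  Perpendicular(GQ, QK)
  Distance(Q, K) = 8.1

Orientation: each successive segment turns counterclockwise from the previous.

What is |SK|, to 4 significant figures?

7.016

S is at the origin; SD runs at -88.2° with length 9.7, so D = (0.3047, -9.695). ∠SDT = 126.4° gives DT at -34.60° from the x-axis; with |DT| = 27.3, T = (22.78, -25.20). ∠DTG = 39.4° gives TG at 106.0° from the x-axis; with |TG| = 16.2, G = (18.31, -9.625). ∠TGQ = 139.9° gives GQ at 146.1° from the x-axis; with |GQ| = 24.4, Q = (-1.941, 3.984). The perpendicularity gives QK at right angles to GQ, so QK runs at -123.9°; with |QK| = 8.1, K = (-6.459, -2.739). Then |SK| = |K − S| = 7.016.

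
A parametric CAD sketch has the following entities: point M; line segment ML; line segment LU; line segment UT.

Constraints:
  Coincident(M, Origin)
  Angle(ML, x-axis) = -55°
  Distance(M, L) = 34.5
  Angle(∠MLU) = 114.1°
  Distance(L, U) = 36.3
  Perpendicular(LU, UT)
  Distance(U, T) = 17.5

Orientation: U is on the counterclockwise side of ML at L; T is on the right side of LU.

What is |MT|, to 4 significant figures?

70.28

M is at the origin; ML runs at -55.0° with length 34.5, so L = 34.5·(cos -55.0°, sin -55.0°) = (19.79, -28.26). ∠MLU = 114.1°, so LU runs at -55.0° + (180° − 114.1°) = 10.90° from the x-axis; with |LU| = 36.3, U = L + 36.3·(cos 10.90°, sin 10.90°) = (55.43, -21.40). LU ⟂ UT; with |UT| = 17.5 on the right of LU, T = U + 17.5·(0.1891, -0.9820) = (58.74, -38.58). Then |MT| = |T − M| = 70.28.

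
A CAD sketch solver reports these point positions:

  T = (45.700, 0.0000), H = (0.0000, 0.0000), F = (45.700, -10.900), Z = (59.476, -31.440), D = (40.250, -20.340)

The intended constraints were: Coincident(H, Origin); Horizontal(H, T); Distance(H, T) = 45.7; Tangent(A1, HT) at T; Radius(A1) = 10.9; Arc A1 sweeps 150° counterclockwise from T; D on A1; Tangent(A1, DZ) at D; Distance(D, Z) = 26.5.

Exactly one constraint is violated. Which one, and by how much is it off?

Distance(D, Z) = 26.5 — off by 4.30.

H = (0.00, 0.00) ✓; H.y = 0.00, T.y = 0.00 ✓; |HT| = 45.70 ✓; ∠(FT, TH) = 90.00° ✓; |FT| = 10.90 ✓; bearing(F→D) − bearing(F→T) = 150.0° ✓; |FD| = 10.90 ✓; ∠(FD, DZ) = 90.00° ✓; |DZ| = 22.20 ✗.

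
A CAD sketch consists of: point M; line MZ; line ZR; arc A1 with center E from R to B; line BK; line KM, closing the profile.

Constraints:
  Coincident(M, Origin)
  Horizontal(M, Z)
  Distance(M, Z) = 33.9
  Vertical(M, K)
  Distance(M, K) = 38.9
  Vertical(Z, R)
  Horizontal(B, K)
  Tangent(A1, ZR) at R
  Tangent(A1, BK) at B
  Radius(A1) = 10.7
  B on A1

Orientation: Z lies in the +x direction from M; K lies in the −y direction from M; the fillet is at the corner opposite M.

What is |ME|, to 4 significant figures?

36.52

M and K share the same x with |MK| = 38.9 and K on the −y side, so K = (0.000, -38.90). The virtual corner opposite M is at (33.90, -38.90). A1 meets ZR tangentially, so ER is at right angles to ZR and the tangent condition forces EB to be normal to BK, with radius 10.7, so the center E sits 10.7 in from both sides at E = (23.20, -28.20). Then |ME| = |E − M| = 36.52.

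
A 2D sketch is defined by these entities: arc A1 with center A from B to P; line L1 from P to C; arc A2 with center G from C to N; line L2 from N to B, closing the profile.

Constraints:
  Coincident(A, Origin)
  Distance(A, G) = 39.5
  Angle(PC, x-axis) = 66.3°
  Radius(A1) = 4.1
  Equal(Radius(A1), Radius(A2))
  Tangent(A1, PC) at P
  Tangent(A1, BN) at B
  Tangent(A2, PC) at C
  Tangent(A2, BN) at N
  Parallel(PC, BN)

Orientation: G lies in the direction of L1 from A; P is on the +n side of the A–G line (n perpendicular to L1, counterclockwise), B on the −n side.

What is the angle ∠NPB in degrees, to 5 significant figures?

78.272°

The slot axis is L1's direction at 66.3°, so u = (cos 66.3°, sin 66.3°) = (0.40195, 0.91566) and n = (−sin 66.3°, cos 66.3°) = (-0.91566, 0.40195). A is at the origin and G lies 39.5 along u from A, so G = 39.5·u = (15.877, 36.169). Tangency of A1 to both parallel lines with radius 4.1 puts P and B at A ± 4.1·n: P = (-3.7542, 1.6480), B = (3.7542, -1.6480). Equal radii place C and N the same way about G: C = G + 4.1·n = (12.123, 37.817), N = G − 4.1·n = (19.631, 34.521). Then cos ∠NPB = PN·PB / (|PN||PB|), giving 78.272°.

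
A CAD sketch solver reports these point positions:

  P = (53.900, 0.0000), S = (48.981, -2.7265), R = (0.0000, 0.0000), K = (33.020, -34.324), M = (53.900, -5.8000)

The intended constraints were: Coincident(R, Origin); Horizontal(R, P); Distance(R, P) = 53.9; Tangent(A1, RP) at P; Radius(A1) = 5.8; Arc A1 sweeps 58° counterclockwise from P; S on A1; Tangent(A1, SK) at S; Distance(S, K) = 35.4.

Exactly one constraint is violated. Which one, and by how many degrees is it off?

Tangent(A1, SK) at S — off by 5.20°.

R = (0.00, 0.00) ✓; R.y = 0.00, P.y = 0.00 ✓; |RP| = 53.90 ✓; ∠(MP, PR) = 90.00° ✓; |MP| = 5.800 ✓; bearing(M→S) − bearing(M→P) = 58.00° ✓; |MS| = 5.800 ✓; ∠(MS, SK) = 84.80° ✗; |SK| = 35.40 ✓.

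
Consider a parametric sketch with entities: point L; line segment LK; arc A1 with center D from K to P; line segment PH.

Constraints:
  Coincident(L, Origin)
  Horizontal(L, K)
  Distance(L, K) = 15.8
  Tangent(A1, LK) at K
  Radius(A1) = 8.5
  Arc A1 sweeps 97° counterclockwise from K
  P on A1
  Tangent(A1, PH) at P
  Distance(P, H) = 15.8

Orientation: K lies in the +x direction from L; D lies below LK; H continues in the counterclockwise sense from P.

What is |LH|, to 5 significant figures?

26.874

On A1, K sits at bearing 90° from D; a 97° counterclockwise sweep puts P at bearing 187°, so P = D + 8.5·(cos 187°, sin 187°) = (7.3634, -9.5359). A1 meets PH tangentially, so DP is at right angles to PH, so PH runs along (−sin 187°, cos 187°); with |PH| = 15.8, H = (9.2889, -25.218). Then |LH| = |H − L| = 26.874.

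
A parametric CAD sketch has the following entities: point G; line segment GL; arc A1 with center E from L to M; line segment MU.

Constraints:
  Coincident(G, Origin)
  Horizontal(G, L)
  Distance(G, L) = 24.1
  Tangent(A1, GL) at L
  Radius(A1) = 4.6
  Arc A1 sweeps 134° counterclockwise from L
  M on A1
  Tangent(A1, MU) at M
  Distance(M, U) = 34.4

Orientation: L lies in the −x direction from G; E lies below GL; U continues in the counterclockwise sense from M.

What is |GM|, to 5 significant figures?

28.496

Since A1 is tangent to GL there, EL ⟂ GL, so E = L + (0, -4.6) = (-24.100, -4.6000). On A1, L sits at bearing 90° from E; a 134° counterclockwise sweep puts M at bearing 224°, so M = E + 4.6·(cos 224°, sin 224°) = (-27.409, -7.7954). Then |GM| = |M − G| = 28.496.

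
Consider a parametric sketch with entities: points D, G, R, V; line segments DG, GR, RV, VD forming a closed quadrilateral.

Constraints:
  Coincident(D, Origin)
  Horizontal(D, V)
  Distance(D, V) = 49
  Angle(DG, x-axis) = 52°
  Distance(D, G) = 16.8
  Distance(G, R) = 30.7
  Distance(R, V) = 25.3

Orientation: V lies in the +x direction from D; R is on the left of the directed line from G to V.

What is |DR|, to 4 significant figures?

45.74

Checks: |GR| = 30.70 ✓; |RV| = 25.30 ✓.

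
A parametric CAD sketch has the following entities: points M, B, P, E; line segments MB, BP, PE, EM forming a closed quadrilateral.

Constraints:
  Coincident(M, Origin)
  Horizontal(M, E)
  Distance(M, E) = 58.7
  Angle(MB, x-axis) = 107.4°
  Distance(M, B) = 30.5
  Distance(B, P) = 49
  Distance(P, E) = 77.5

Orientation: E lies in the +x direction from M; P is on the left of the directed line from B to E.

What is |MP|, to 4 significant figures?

70.92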